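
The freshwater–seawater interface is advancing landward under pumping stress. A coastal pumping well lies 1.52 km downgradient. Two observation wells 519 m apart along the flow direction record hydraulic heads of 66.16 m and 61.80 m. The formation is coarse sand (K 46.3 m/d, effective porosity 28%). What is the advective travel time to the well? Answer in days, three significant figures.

Hydraulic gradient i = (66.16 − 61.80) / 519 = 4.36 / 519 = 0.008401
Darcy flux q = K·i = 46.3 × 0.008401 = 0.3890 m/d
v_s = q/n_e = 0.3890/0.28 = 1.389 m/d
L = 1.52 km = 1520 m
t = L / v = 1520 / 1.389 = 1094 d

1090 days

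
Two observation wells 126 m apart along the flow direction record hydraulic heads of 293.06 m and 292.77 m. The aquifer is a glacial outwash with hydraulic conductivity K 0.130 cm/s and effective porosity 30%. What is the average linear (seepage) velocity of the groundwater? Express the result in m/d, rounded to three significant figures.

0.862 m/d

Hydraulic gradient i = (293.06 − 292.77) / 126 = 0.29 / 126 = 0.002302
K = 0.130 cm/s × 864 = 112.3 m/d
Darcy flux q = K·i = 112.3 × 0.002302 = 0.2585 m/d
Average linear velocity = 0.2585 / 0.30 = 0.8617 m/d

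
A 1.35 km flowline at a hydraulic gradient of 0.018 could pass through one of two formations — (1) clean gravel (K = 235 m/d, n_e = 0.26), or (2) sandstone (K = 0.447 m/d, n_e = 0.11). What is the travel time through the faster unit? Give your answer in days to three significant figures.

83.0 days

Unit 1 (clean gravel): v = 235×0.018/0.26 = 16.27 m/d, t = 1350/16.27 = 82.98 d
Unit 2 (sandstone): v = 0.447×0.018/0.11 = 0.07315 m/d, t = 1350/0.07315 = 18460 d
Faster unit: t = 83.0 d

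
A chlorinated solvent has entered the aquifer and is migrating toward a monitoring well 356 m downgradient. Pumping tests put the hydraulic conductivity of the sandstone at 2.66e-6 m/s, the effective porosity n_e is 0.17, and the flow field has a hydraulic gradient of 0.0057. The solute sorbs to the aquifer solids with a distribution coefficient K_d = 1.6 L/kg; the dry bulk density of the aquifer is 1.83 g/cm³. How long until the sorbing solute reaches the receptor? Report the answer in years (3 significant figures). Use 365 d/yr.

K = 2.66e-6 m/s × 86400 s/d = 0.2298 m/d
Specific discharge q = 0.2298 × 0.0057 = 0.001310 m/d
Average linear velocity = 0.001310 / 0.17 = 0.007706 m/d
Retardation R = 1 + ρ_b·K_d/n = 1 + 1.83×1.6/0.17 = 18.22
Contaminant velocity v_c = v/R = 0.007706/18.22 = 4.229e-4 m/d
t = L/v_c = 356/4.229e-4 = 841900 d
   = 841900/365 = 2310 yr

2310 years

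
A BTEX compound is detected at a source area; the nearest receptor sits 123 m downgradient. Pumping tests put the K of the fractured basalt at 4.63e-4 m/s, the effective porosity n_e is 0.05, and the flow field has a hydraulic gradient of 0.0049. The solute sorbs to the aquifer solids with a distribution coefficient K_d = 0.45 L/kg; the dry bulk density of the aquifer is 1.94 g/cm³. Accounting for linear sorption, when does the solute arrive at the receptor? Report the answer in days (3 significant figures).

K = 4.63e-4 m/s × 86400 s/d = 40.00 m/d
q = Ki = 40.00 × 0.0049 = 0.1960 m/d
Average linear velocity = 0.1960 / 0.05 = 3.920 m/d
Retardation R = 1 + ρ_b·K_d/n = 1 + 1.94×0.45/0.05 = 18.46
Contaminant velocity v_c = v/R = 3.920/18.46 = 0.2124 m/d
t = L/v_c = 123/0.2124 = 579.2 d

579 days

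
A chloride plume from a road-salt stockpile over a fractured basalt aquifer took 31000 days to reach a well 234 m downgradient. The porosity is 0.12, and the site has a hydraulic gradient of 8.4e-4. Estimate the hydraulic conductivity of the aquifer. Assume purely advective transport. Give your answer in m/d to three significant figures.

1.08 m/d

v = L / t = 234 / 31000 = 0.007548 m/d
K = v · n / i = 0.007548 × 0.12 / 8.4e-4 = 1.08 m/d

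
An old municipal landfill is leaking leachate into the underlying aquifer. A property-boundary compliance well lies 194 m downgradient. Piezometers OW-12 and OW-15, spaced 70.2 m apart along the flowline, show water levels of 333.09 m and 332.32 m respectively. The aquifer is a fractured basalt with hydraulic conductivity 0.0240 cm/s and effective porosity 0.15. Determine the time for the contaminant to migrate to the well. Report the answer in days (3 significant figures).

128 days

Hydraulic gradient i = (333.09 − 332.32) / 70.2 = 0.77 / 70.2 = 0.01097
K = 0.0240 cm/s × 864 = 20.74 m/d
Specific discharge q = 20.74 × 0.01097 = 0.2274 m/d
v = Ki/n = 20.74·0.01097/0.15 = 1.516 m/d
t = L / v = 194 / 1.516 = 127.9 d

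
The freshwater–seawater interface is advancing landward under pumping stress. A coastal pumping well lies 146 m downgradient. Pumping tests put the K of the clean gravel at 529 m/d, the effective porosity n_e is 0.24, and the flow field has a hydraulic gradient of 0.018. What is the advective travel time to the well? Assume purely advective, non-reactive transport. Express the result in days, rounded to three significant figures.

3.68 days

q = Ki = 529 × 0.018 = 9.522 m/d
v = Ki/n = 529·0.018/0.24 = 39.68 m/d
t = L / v = 146 / 39.68 = 3.680 d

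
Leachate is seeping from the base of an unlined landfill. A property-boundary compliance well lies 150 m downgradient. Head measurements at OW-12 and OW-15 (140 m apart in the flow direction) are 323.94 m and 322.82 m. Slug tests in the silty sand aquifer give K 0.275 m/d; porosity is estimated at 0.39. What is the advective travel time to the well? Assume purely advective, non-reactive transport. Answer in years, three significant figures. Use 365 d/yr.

72.9 years

Hydraulic gradient i = (323.94 − 322.82) / 140 = 1.12 / 140 = 0.008000
Darcy flux q = K·i = 0.275 × 0.008000 = 0.002200 m/d
v = Ki/n = 0.275·0.008000/0.39 = 0.005641 m/d
t = L / v = 150 / 0.005641 = 26590 d
   = 26590 / 365 = 72.9 yr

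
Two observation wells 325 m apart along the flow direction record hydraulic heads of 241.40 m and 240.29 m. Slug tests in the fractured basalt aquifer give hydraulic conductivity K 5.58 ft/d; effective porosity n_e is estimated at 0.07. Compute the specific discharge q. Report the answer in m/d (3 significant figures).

0.00581 m/d

Hydraulic gradient i = (241.40 − 240.29) / 325 = 1.11 / 325 = 0.003415
K = 5.58 ft/d × 0.3048 = 1.701 m/d
Darcy flux q = K·i = 1.701 × 0.003415 = 0.005809 m/d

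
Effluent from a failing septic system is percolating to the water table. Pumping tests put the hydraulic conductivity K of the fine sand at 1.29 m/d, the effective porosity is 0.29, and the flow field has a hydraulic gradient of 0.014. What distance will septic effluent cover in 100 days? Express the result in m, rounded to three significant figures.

6.23 m

Specific discharge q = 1.29 × 0.014 = 0.01806 m/d
Seepage velocity v = q / n = 0.01806 / 0.29 = 0.06228 m/d
L = v × T = 0.06228 × 100 = 6.228 m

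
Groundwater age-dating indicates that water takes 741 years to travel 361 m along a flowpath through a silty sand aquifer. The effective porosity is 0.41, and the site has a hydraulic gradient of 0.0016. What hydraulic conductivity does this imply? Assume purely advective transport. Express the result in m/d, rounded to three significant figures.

t = 741 years = 270500 d
v = L / t = 361 / 270500 = 0.001335 m/d
K = v · n / i = 0.001335 × 0.41 / 0.0016 = 0.342 m/d

0.342 m/d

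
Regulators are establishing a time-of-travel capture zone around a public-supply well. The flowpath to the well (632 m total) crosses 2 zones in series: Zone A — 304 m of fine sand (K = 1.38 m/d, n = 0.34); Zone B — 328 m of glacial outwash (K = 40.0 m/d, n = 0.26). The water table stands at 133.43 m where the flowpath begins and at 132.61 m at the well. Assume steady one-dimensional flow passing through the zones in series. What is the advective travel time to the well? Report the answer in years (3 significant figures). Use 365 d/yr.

Total head drop ΔH = 133.43 − 132.61 = 0.82 m
Steady 1-D flow in series ⇒ the Darcy flux q is identical in every zone and the zone head losses add (resistances L/K in series).
Σ(L/K) = 304/1.38 + 328/40.0 = 220.3 + 8.200 = 228.5 d
q = ΔH / Σ(L/K) = 0.82 / 228.5 = 0.003589 m/d (same in every zone)
Zone A: v = q/n = 0.003589/0.34 = 0.01056 m/d → t_A = 304/0.01056 = 28800 d
Zone B: v = q/n = 0.003589/0.26 = 0.01380 m/d → t_B = 328/0.01380 = 23760 d
Total t = 28800 + 23760 = 52560 d
   = 52560 / 365 = 144 yr

144 years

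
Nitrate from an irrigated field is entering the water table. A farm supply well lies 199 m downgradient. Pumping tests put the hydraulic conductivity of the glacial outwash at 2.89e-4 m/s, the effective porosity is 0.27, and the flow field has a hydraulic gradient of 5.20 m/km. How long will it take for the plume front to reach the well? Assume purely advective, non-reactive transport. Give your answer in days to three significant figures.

K = 2.89e-4 m/s × 86400 s/d = 24.97 m/d
q = Ki = 24.97 × 0.0052 = 0.1298 m/d
Seepage velocity v = q / n = 0.1298 / 0.27 = 0.4809 m/d
t = L / v = 199 / 0.4809 = 413.8 d

414 days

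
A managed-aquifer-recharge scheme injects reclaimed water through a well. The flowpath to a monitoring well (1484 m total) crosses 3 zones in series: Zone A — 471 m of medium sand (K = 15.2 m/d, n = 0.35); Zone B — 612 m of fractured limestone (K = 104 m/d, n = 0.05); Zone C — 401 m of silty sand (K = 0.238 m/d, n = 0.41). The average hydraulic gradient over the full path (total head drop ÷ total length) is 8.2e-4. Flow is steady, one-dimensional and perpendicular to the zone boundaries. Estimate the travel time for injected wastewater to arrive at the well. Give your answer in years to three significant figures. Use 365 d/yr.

1390 years

Continuity: the same q passes through each zone, so ΔH = q·Σ(L_j/K_j) — the zones act as resistances in series.
Σ(L/K) = 471/15.2 + 612/104 + 401/0.238 = 30.99 + 5.885 + 1685 = 1722 d
K_eq = L_total / Σ(L/K) = 1484 / 1722 = 0.8619 m/d
q = K_eq · i = 0.8619 × 8.2e-4 = 7.068e-4 m/d (same in every zone)
Zone A: v = q/n = 7.068e-4/0.35 = 0.002019 m/d → t_A = 471/0.002019 = 233200 d
Zone B: v = q/n = 7.068e-4/0.05 = 0.01414 m/d → t_B = 612/0.01414 = 43300 d
Zone C: v = q/n = 7.068e-4/0.41 = 0.001724 m/d → t_C = 401/0.001724 = 232600 d
Total t = 233200 + 43300 + 232600 = 509200 d
   = 509200 / 365 = 1390 yr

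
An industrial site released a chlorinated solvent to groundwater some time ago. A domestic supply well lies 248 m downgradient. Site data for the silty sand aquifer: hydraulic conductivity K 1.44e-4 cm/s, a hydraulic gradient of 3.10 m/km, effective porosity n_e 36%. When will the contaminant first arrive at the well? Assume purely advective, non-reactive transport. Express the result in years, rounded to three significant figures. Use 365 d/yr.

634 years

K = 1.44e-4 cm/s × 864 = 0.1244 m/d
q = Ki = 0.1244 × 0.0031 = 3.857e-4 m/d
v_s = q/n_e = 3.857e-4/0.36 = 0.001071 m/d
t = L / v = 248 / 0.001071 = 231500 d
   = 231500 / 365 = 634 yr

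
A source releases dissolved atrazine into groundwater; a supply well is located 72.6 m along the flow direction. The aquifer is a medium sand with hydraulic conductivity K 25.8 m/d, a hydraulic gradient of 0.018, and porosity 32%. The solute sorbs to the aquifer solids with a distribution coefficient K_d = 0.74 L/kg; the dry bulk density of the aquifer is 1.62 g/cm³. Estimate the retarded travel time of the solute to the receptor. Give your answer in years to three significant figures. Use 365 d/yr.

0.651 years

Specific discharge q = 25.8 × 0.018 = 0.4644 m/d
Average linear velocity = 0.4644 / 0.32 = 1.451 m/d
Retardation R = 1 + ρ_b·K_d/n = 1 + 1.62×0.74/0.32 = 4.746
Contaminant velocity v_c = v/R = 1.451/4.746 = 0.3058 m/d
t = L/v_c = 72.6/0.3058 = 237.4 d
   = 237.4/365 = 0.651 yr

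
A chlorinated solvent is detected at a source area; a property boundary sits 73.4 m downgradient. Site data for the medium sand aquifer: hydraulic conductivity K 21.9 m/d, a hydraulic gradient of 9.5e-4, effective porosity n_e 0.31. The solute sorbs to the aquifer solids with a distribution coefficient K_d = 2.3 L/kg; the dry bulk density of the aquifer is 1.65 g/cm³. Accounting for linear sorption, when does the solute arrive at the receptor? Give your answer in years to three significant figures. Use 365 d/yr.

39.7 years

Specific discharge q = 21.9 × 9.5e-4 = 0.02080 m/d
v = Ki/n = 21.9·9.5e-4/0.31 = 0.06711 m/d
Retardation R = 1 + ρ_b·K_d/n = 1 + 1.65×2.3/0.31 = 13.24
Contaminant velocity v_c = v/R = 0.06711/13.24 = 0.005068 m/d
t = L/v_c = 73.4/0.005068 = 14480 d
   = 14480/365 = 39.7 yr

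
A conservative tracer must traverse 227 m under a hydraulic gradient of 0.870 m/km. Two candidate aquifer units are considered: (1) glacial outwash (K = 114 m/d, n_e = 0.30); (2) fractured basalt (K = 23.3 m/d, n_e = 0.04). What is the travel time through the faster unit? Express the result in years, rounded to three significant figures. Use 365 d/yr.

1.23 years

Unit 1 (glacial outwash): v = 114×8.7e-4/0.30 = 0.3306 m/d, t = 227/0.3306 = 686.6 d
Unit 2 (fractured basalt): v = 23.3×8.7e-4/0.04 = 0.5068 m/d, t = 227/0.5068 = 447.9 d
Faster: 447.9 d / 365 = 1.23 yr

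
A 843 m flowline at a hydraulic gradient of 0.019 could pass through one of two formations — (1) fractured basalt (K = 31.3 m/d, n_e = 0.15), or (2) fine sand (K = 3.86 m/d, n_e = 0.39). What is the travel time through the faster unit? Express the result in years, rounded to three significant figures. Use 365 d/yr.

Unit 1 (fractured basalt): v = 31.3×0.019/0.15 = 3.965 m/d, t = 843/3.965 = 212.6 d
Unit 2 (fine sand): v = 3.86×0.019/0.39 = 0.1881 m/d, t = 843/0.1881 = 4483 d
Faster: 212.6 d / 365 = 0.583 yr

0.583 years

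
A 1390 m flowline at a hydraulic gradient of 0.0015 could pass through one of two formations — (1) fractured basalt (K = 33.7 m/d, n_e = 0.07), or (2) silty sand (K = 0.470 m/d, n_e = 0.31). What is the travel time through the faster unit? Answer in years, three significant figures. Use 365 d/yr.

Unit 1 (fractured basalt): v = 33.7×0.0015/0.07 = 0.7221 m/d, t = 1390/0.7221 = 1925 d
Unit 2 (silty sand): v = 0.470×0.0015/0.31 = 0.002274 m/d, t = 1390/0.002274 = 611200 d
Faster: 1925 d / 365 = 5.27 yr

5.27 years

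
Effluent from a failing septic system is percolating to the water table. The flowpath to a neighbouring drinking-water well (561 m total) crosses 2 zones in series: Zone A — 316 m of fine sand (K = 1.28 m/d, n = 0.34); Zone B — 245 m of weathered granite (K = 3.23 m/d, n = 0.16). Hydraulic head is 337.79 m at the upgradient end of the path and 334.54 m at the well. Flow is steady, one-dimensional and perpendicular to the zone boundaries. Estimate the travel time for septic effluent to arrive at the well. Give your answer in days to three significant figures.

Total head drop ΔH = 337.79 − 334.54 = 3.25 m
Steady 1-D flow in series ⇒ the Darcy flux q is identical in every zone and the zone head losses add (resistances L/K in series).
Σ(L/K) = 316/1.28 + 245/3.23 = 246.9 + 75.85 = 322.7 d
q = ΔH / Σ(L/K) = 3.25 / 322.7 = 0.01007 m/d (same in every zone)
Zone A: v = q/n = 0.01007/0.34 = 0.02962 m/d → t_A = 316/0.02962 = 10670 d
Zone B: v = q/n = 0.01007/0.16 = 0.06294 m/d → t_B = 245/0.06294 = 3893 d
Total t = 10670 + 3893 = 14560 d

14600 days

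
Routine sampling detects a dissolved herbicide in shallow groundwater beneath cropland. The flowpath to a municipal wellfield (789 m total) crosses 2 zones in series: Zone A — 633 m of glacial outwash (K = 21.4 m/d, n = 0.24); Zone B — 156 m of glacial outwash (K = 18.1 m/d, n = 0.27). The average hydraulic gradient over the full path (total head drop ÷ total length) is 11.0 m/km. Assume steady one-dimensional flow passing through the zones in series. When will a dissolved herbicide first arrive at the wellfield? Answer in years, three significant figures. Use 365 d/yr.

Continuity: the same q passes through each zone, so ΔH = q·Σ(L_j/K_j) — the zones act as resistances in series.
Σ(L/K) = 633/21.4 + 156/18.1 = 29.58 + 8.619 = 38.20 d
K_eq = L_total / Σ(L/K) = 789 / 38.20 = 20.66 m/d
q = K_eq · i = 20.66 × 0.011 = 0.2272 m/d (same in every zone)
Zone A: v = q/n = 0.2272/0.24 = 0.9467 m/d → t_A = 633/0.9467 = 668.6 d
Zone B: v = q/n = 0.2272/0.27 = 0.8415 m/d → t_B = 156/0.8415 = 185.4 d
Total t = 668.6 + 185.4 = 854.0 d
   = 854.0 / 365 = 2.34 yr

2.34 years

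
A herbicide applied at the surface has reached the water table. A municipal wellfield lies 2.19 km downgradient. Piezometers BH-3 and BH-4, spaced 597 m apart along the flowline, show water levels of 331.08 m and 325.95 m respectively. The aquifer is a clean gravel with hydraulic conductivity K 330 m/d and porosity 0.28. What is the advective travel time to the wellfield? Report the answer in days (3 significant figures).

Hydraulic gradient i = (331.08 − 325.95) / 597 = 5.13 / 597 = 0.008593
q = Ki = 330 × 0.008593 = 2.836 m/d
v = Ki/n = 330·0.008593/0.28 = 10.13 m/d
L = 2.19 km = 2190 m
t = L / v = 2190 / 10.13 = 216.2 d

216 days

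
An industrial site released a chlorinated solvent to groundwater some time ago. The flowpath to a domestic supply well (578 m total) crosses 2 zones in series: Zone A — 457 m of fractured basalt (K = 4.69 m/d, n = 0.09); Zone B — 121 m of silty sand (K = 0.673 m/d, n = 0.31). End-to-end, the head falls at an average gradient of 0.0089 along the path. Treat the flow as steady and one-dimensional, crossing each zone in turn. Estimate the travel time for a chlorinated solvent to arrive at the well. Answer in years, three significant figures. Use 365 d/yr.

For zones in series the flux q is common to all zones; the equivalent conductivity is the harmonic (thickness-weighted) mean, K_eq = L_total / Σ(L_j/K_j).
Σ(L/K) = 457/4.69 + 121/0.673 = 97.44 + 179.8 = 277.2 d
K_eq = L_total / Σ(L/K) = 578 / 277.2 = 2.085 m/d
q = K_eq · i = 2.085 × 0.0089 = 0.01856 m/d (same in every zone)
Zone A: v = q/n = 0.01856/0.09 = 0.2062 m/d → t_A = 457/0.2062 = 2217 d
Zone B: v = q/n = 0.01856/0.31 = 0.05986 m/d → t_B = 121/0.05986 = 2022 d
Total t = 2217 + 2022 = 4238 d
   = 4238 / 365 = 11.6 yr

11.6 years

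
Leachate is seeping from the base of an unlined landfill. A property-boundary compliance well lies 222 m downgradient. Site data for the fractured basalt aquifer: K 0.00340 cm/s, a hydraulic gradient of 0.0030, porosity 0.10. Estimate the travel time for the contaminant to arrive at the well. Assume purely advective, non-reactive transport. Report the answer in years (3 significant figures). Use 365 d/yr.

6.90 years

K = 0.00340 cm/s × 864 = 2.938 m/d
Specific discharge q = 2.938 × 0.0030 = 0.008813 m/d
v = Ki/n = 2.938·0.0030/0.10 = 0.08813 m/d
t = L / v = 222 / 0.08813 = 2519 d
   = 2519 / 365 = 6.90 yr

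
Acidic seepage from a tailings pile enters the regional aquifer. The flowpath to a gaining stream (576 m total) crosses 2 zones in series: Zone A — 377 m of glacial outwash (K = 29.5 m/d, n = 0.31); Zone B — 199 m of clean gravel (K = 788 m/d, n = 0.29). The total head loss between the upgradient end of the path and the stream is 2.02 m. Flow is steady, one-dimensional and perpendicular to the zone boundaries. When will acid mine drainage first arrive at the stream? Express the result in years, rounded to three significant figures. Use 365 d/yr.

Continuity: the same q passes through each zone, so ΔH = q·Σ(L_j/K_j) — the zones act as resistances in series.
Σ(L/K) = 377/29.5 + 199/788 = 12.78 + 0.2525 = 13.03 d
q = ΔH / Σ(L/K) = 2.02 / 13.03 = 0.1550 m/d (same in every zone)
Zone A: v = q/n = 0.1550/0.31 = 0.5000 m/d → t_A = 377/0.5000 = 754.0 d
Zone B: v = q/n = 0.1550/0.29 = 0.5345 m/d → t_B = 199/0.5345 = 372.3 d
Total t = 754.0 + 372.3 = 1126 d
   = 1126 / 365 = 3.09 yr

3.09 years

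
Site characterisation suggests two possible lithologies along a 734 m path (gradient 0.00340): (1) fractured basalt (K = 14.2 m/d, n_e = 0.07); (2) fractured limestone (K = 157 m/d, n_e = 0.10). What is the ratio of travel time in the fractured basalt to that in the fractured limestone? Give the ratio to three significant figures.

Unit 1 (fractured basalt): v = 14.2×0.0034/0.07 = 0.6897 m/d, t = 734/0.6897 = 1064 d
Unit 2 (fractured limestone): v = 157×0.0034/0.10 = 5.338 m/d, t = 734/5.338 = 137.5 d
t(fractured basalt) / t(fractured limestone) = 1064/137.5 = 7.74

7.74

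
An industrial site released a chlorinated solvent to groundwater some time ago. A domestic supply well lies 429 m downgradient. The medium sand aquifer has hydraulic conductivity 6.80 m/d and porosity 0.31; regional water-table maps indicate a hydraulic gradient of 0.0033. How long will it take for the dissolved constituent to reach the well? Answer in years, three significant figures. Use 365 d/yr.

Specific discharge q = 6.80 × 0.0033 = 0.02244 m/d
v_s = q/n_e = 0.02244/0.31 = 0.07239 m/d
t = L / v = 429 / 0.07239 = 5926 d
   = 5926 / 365 = 16.2 yr

16.2 years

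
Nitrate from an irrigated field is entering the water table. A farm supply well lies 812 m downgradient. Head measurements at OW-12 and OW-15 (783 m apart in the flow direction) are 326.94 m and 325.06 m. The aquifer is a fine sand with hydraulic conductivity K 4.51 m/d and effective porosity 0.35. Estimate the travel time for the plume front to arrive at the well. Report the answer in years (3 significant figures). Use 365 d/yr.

Hydraulic gradient i = (326.94 − 325.06) / 783 = 1.88 / 783 = 0.002401
Specific discharge q = 4.51 × 0.002401 = 0.01083 m/d
v_s = q/n_e = 0.01083/0.35 = 0.03094 m/d
t = L / v = 812 / 0.03094 = 26250 d
   = 26250 / 365 = 71.9 yr

71.9 years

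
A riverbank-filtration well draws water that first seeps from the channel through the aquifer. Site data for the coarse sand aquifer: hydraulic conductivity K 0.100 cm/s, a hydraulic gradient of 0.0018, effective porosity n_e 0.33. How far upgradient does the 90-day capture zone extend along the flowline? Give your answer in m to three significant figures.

42.4 m

K = 0.100 cm/s × 864 = 86.40 m/d
Specific discharge q = 86.40 × 0.0018 = 0.1555 m/d
Average linear velocity = 0.1555 / 0.33 = 0.4713 m/d
L = v × T = 0.4713 × 90 = 42.41 m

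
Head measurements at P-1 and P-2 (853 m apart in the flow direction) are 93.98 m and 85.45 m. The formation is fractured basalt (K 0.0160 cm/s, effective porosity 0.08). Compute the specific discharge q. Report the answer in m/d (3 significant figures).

0.138 m/d

Hydraulic gradient i = (93.98 − 85.45) / 853 = 8.53 / 853 = 0.01000
K = 0.0160 cm/s × 864 = 13.82 m/d
Specific discharge q = 13.82 × 0.01000 = 0.1382 m/d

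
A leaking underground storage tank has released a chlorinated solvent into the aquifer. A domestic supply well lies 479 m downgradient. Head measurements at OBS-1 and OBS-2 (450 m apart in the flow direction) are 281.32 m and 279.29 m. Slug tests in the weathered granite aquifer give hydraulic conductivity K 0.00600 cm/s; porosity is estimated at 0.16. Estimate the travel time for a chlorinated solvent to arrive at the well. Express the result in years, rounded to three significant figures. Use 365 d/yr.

Hydraulic gradient i = (281.32 − 279.29) / 450 = 2.03 / 450 = 0.004511
K = 0.00600 cm/s × 864 = 5.184 m/d
q = Ki = 5.184 × 0.004511 = 0.02339 m/d
Seepage velocity v = q / n = 0.02339 / 0.16 = 0.1462 m/d
t = L / v = 479 / 0.1462 = 3277 d
   = 3277 / 365 = 8.98 yr

8.98 years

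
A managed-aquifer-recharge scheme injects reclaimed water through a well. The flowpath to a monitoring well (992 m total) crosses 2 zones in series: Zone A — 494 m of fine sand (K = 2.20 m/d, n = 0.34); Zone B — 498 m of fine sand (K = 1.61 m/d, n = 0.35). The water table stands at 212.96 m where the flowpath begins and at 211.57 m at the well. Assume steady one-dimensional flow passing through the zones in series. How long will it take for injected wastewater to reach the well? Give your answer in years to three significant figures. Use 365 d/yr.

Total head drop ΔH = 212.96 − 211.57 = 1.39 m
Steady 1-D flow in series ⇒ the Darcy flux q is identical in every zone and the zone head losses add (resistances L/K in series).
Σ(L/K) = 494/2.20 + 498/1.61 = 224.5 + 309.3 = 533.9 d
q = ΔH / Σ(L/K) = 1.39 / 533.9 = 0.002604 m/d (same in every zone)
Zone A: v = q/n = 0.002604/0.34 = 0.007658 m/d → t_A = 494/0.007658 = 64510 d
Zone B: v = q/n = 0.002604/0.35 = 0.007439 m/d → t_B = 498/0.007439 = 66940 d
Total t = 64510 + 66940 = 131500 d
   = 131500 / 365 = 360 yr

360 years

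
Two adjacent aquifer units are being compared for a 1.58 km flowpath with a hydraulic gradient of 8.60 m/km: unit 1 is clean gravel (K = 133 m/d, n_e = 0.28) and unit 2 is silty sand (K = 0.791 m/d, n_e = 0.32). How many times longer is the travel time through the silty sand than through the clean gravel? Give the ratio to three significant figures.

Unit 1 (clean gravel): v = 133×0.0086/0.28 = 4.085 m/d, t = 1580/4.085 = 386.8 d
Unit 2 (silty sand): v = 0.791×0.0086/0.32 = 0.02126 m/d, t = 1580/0.02126 = 74320 d
t(silty sand) / t(clean gravel) = 74320/386.8 = 192

192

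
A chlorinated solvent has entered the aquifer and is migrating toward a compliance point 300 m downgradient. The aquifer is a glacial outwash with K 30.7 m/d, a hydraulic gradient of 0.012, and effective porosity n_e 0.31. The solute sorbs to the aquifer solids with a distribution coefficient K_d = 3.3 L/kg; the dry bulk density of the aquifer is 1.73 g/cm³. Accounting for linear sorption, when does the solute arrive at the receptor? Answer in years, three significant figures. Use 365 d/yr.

13.4 years

q = Ki = 30.7 × 0.012 = 0.3684 m/d
Seepage velocity v = q / n = 0.3684 / 0.31 = 1.188 m/d
Retardation R = 1 + ρ_b·K_d/n = 1 + 1.73×3.3/0.31 = 19.42
Contaminant velocity v_c = v/R = 1.188/19.42 = 0.06121 m/d
t = L/v_c = 300/0.06121 = 4901 d
   = 4901/365 = 13.4 yr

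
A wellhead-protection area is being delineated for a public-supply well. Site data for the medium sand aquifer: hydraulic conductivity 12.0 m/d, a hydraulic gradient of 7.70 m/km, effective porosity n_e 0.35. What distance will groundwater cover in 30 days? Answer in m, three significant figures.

7.92 m

Darcy flux q = K·i = 12.0 × 0.0077 = 0.09240 m/d
Average linear velocity = 0.09240 / 0.35 = 0.2640 m/d
L = v × T = 0.2640 × 30 = 7.920 m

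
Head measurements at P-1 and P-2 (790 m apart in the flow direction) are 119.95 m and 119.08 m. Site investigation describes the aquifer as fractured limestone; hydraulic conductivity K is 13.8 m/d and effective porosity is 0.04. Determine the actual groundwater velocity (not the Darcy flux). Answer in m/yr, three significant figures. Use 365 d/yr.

139 m/yr

Hydraulic gradient i = (119.95 − 119.08) / 790 = 0.87 / 790 = 0.001101
Darcy flux q = K·i = 13.8 × 0.001101 = 0.01520 m/d
v_s = q/n_e = 0.01520/0.04 = 0.3799 m/d
   = 0.3799 × 365 = 139 m/yr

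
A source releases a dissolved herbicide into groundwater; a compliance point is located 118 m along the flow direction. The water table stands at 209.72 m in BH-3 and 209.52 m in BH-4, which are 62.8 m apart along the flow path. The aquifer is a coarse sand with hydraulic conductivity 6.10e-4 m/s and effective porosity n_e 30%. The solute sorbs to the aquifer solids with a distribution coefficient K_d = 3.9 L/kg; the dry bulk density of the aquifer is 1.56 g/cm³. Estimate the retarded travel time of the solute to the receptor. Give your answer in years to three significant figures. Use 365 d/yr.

Hydraulic gradient i = (209.72 − 209.52) / 62.8 = 0.20 / 62.8 = 0.003185
K = 6.10e-4 m/s × 86400 s/d = 52.70 m/d
Darcy flux q = K·i = 52.70 × 0.003185 = 0.1678 m/d
v = Ki/n = 52.70·0.003185/0.30 = 0.5595 m/d
Retardation R = 1 + ρ_b·K_d/n = 1 + 1.56×3.9/0.30 = 21.28
Contaminant velocity v_c = v/R = 0.5595/21.28 = 0.02629 m/d
t = L/v_c = 118/0.02629 = 4488 d
   = 4488/365 = 12.3 yr

12.3 years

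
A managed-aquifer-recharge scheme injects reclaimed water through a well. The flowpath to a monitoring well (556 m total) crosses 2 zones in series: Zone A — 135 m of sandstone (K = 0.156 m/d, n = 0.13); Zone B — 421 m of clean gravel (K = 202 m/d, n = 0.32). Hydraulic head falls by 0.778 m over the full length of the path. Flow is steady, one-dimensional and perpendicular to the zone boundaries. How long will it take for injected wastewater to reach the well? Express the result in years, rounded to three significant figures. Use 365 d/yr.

Continuity: the same q passes through each zone, so ΔH = q·Σ(L_j/K_j) — the zones act as resistances in series.
Σ(L/K) = 135/0.156 + 421/202 = 865.4 + 2.084 = 867.5 d
q = ΔH / Σ(L/K) = 0.778 / 867.5 = 8.969e-4 m/d (same in every zone)
Zone A: v = q/n = 8.969e-4/0.13 = 0.006899 m/d → t_A = 135/0.006899 = 19570 d
Zone B: v = q/n = 8.969e-4/0.32 = 0.002803 m/d → t_B = 421/0.002803 = 150200 d
Total t = 19570 + 150200 = 169800 d
   = 169800 / 365 = 465 yr

465 years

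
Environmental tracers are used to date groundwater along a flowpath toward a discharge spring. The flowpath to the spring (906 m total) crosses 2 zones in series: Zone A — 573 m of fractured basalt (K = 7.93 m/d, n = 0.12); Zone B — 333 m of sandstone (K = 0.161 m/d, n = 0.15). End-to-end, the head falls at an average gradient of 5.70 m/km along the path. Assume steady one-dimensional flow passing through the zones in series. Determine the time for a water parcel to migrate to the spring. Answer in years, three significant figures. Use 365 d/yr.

135 years

Continuity: the same q passes through each zone, so ΔH = q·Σ(L_j/K_j) — the zones act as resistances in series.
Σ(L/K) = 573/7.93 + 333/0.161 = 72.26 + 2068 = 2141 d
K_eq = L_total / Σ(L/K) = 906 / 2141 = 0.4232 m/d
q = K_eq · i = 0.4232 × 0.0057 = 0.002413 m/d (same in every zone)
Zone A: v = q/n = 0.002413/0.12 = 0.02010 m/d → t_A = 573/0.02010 = 28500 d
Zone B: v = q/n = 0.002413/0.15 = 0.01608 m/d → t_B = 333/0.01608 = 20700 d
Total t = 28500 + 20700 = 49210 d
   = 49210 / 365 = 135 yr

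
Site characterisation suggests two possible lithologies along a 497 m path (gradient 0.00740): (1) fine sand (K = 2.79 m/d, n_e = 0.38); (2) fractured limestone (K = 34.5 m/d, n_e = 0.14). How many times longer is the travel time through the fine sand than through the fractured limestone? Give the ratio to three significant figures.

33.6

Unit 1 (fine sand): v = 2.79×0.0074/0.38 = 0.05433 m/d, t = 497/0.05433 = 9148 d
Unit 2 (fractured limestone): v = 34.5×0.0074/0.14 = 1.824 m/d, t = 497/1.824 = 272.5 d
t(fine sand) / t(fractured limestone) = 9148/272.5 = 33.6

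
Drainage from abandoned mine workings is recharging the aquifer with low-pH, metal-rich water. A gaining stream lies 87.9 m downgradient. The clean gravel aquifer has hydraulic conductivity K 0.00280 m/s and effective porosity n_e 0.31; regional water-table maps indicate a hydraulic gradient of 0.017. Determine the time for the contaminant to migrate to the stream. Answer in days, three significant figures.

6.63 days

K = 0.00280 m/s × 86400 s/d = 241.9 m/d
Specific discharge q = 241.9 × 0.017 = 4.113 m/d
v_s = q/n_e = 4.113/0.31 = 13.27 m/d
t = L / v = 87.9 / 13.27 = 6.626 d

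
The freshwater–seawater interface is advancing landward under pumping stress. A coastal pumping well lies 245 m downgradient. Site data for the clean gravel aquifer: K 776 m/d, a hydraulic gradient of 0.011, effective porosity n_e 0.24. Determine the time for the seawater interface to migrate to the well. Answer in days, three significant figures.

Specific discharge q = 776 × 0.011 = 8.536 m/d
v_s = q/n_e = 8.536/0.24 = 35.57 m/d
t = L / v = 245 / 35.57 = 6.888 d

6.89 days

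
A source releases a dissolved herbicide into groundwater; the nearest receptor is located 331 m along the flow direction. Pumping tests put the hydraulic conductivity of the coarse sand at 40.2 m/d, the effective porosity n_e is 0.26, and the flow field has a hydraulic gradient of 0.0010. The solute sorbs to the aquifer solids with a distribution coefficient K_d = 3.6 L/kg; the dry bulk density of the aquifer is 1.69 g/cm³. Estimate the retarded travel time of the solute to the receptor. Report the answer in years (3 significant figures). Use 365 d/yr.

Specific discharge q = 40.2 × 0.0010 = 0.04020 m/d
v = Ki/n = 40.2·0.0010/0.26 = 0.1546 m/d
Retardation R = 1 + ρ_b·K_d/n = 1 + 1.69×3.6/0.26 = 24.40
Contaminant velocity v_c = v/R = 0.1546/24.40 = 0.006337 m/d
t = L/v_c = 331/0.006337 = 52240 d
   = 52240/365 = 143 yr

143 years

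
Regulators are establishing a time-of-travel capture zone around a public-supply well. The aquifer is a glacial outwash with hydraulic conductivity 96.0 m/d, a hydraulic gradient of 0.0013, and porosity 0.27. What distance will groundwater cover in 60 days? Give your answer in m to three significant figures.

27.7 m

q = Ki = 96.0 × 0.0013 = 0.1248 m/d
v = Ki/n = 96.0·0.0013/0.27 = 0.4622 m/d
L = v × T = 0.4622 × 60 = 27.73 m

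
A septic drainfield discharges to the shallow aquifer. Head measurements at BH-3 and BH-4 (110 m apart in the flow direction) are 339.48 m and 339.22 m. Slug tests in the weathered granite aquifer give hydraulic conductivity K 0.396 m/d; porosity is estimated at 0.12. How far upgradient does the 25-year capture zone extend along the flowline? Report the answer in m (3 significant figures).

71.2 m

Hydraulic gradient i = (339.48 − 339.22) / 110 = 0.26 / 110 = 0.002364
q = Ki = 0.396 × 0.002364 = 9.360e-4 m/d
v_s = q/n_e = 9.360e-4/0.12 = 0.007800 m/d
T = 25 yr × 365 = 9125 d
L = v × T = 0.007800 × 9125 = 71.18 m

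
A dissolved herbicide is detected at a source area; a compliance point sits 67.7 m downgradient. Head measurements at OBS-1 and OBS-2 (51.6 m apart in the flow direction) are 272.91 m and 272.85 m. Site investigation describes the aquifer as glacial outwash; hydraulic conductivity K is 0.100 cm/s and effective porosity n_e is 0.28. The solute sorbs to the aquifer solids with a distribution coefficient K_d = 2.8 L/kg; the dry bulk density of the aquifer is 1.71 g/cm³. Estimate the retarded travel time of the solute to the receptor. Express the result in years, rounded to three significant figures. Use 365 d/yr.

Hydraulic gradient i = (272.91 − 272.85) / 51.6 = 0.06 / 51.6 = 0.001163
K = 0.100 cm/s × 864 = 86.40 m/d
q = Ki = 86.40 × 0.001163 = 0.1005 m/d
v = Ki/n = 86.40·0.001163/0.28 = 0.3588 m/d
Retardation R = 1 + ρ_b·K_d/n = 1 + 1.71×2.8/0.28 = 18.10
Contaminant velocity v_c = v/R = 0.3588/18.10 = 0.01982 m/d
t = L/v_c = 67.7/0.01982 = 3415 d
   = 3415/365 = 9.36 yr

9.36 years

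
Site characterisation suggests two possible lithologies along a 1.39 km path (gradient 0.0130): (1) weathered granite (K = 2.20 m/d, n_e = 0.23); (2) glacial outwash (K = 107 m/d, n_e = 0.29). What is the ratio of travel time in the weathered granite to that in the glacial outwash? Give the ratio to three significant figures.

38.6

Unit 1 (weathered granite): v = 2.20×0.013/0.23 = 0.1243 m/d, t = 1390/0.1243 = 11180 d
Unit 2 (glacial outwash): v = 107×0.013/0.29 = 4.797 m/d, t = 1390/4.797 = 289.8 d
t(weathered granite) / t(glacial outwash) = 11180/289.8 = 38.6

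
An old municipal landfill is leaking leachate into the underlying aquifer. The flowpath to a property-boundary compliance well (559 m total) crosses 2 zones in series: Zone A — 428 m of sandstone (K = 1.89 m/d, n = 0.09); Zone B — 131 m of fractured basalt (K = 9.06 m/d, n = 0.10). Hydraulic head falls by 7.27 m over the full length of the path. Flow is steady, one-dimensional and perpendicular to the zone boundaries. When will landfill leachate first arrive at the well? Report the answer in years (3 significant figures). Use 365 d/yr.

4.69 years

Steady 1-D flow in series ⇒ the Darcy flux q is identical in every zone and the zone head losses add (resistances L/K in series).
Σ(L/K) = 428/1.89 + 131/9.06 = 226.5 + 14.46 = 240.9 d
q = ΔH / Σ(L/K) = 7.27 / 240.9 = 0.03018 m/d (same in every zone)
Zone A: v = q/n = 0.03018/0.09 = 0.3353 m/d → t_A = 428/0.3353 = 1276 d
Zone B: v = q/n = 0.03018/0.10 = 0.3018 m/d → t_B = 131/0.3018 = 434.1 d
Total t = 1276 + 434.1 = 1711 d
   = 1711 / 365 = 4.69 yr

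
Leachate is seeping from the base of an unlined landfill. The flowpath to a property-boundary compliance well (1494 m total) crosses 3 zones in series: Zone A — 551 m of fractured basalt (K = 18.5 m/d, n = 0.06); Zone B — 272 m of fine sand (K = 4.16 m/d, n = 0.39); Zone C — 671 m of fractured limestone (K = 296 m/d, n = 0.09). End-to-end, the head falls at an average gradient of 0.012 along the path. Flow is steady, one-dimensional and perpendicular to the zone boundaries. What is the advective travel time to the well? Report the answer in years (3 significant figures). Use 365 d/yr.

2.97 years

Continuity: the same q passes through each zone, so ΔH = q·Σ(L_j/K_j) — the zones act as resistances in series.
Σ(L/K) = 551/18.5 + 272/4.16 + 671/296 = 29.78 + 65.38 + 2.267 = 97.44 d
K_eq = L_total / Σ(L/K) = 1494 / 97.44 = 15.33 m/d
q = K_eq · i = 15.33 × 0.012 = 0.1840 m/d (same in every zone)
Zone A: v = q/n = 0.1840/0.06 = 3.067 m/d → t_A = 551/3.067 = 179.7 d
Zone B: v = q/n = 0.1840/0.39 = 0.4718 m/d → t_B = 272/0.4718 = 576.5 d
Zone C: v = q/n = 0.1840/0.09 = 2.044 m/d → t_C = 671/2.044 = 328.2 d
Total t = 179.7 + 576.5 + 328.2 = 1084 d
   = 1084 / 365 = 2.97 yr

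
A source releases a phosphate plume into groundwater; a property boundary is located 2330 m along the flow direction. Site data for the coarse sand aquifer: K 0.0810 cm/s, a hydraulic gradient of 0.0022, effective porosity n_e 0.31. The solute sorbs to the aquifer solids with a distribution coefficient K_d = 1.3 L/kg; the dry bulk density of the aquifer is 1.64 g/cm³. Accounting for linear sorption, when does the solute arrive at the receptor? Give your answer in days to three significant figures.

K = 0.0810 cm/s × 864 = 69.98 m/d
q = Ki = 69.98 × 0.0022 = 0.1540 m/d
v_s = q/n_e = 0.1540/0.31 = 0.4967 m/d
Retardation R = 1 + ρ_b·K_d/n = 1 + 1.64×1.3/0.31 = 7.877
Contaminant velocity v_c = v/R = 0.4967/7.877 = 0.06305 m/d
t = L/v_c = 2330/0.06305 = 36960 d

37000 days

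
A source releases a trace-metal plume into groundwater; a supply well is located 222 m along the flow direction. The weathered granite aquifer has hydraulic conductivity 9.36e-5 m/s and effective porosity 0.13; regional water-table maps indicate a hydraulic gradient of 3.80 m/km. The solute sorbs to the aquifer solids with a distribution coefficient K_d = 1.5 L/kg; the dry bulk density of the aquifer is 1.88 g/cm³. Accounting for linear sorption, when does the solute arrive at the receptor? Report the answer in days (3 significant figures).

21300 days

K = 9.36e-5 m/s × 86400 s/d = 8.087 m/d
Darcy flux q = K·i = 8.087 × 0.0038 = 0.03073 m/d
v = Ki/n = 8.087·0.0038/0.13 = 0.2364 m/d
Retardation R = 1 + ρ_b·K_d/n = 1 + 1.88×1.5/0.13 = 22.69
Contaminant velocity v_c = v/R = 0.2364/22.69 = 0.01042 m/d
t = L/v_c = 222/0.01042 = 21310 d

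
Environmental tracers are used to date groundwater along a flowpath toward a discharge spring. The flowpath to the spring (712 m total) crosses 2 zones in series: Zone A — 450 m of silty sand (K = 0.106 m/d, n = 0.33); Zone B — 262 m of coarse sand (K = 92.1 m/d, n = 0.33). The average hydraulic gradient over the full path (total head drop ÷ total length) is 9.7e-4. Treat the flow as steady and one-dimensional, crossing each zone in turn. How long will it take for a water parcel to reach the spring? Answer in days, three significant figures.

1.45e6 days

Steady 1-D flow in series ⇒ the Darcy flux q is identical in every zone and the zone head losses add (resistances L/K in series).
Σ(L/K) = 450/0.106 + 262/92.1 = 4245 + 2.845 = 4248 d
K_eq = L_total / Σ(L/K) = 712 / 4248 = 0.1676 m/d
q = K_eq · i = 0.1676 × 9.7e-4 = 1.626e-4 m/d (same in every zone)
Zone A: v = q/n = 1.626e-4/0.33 = 4.927e-4 m/d → t_A = 450/4.927e-4 = 913400 d
Zone B: v = q/n = 1.626e-4/0.33 = 4.927e-4 m/d → t_B = 262/4.927e-4 = 531800 d
Total t = 913400 + 531800 = 1.445e6 d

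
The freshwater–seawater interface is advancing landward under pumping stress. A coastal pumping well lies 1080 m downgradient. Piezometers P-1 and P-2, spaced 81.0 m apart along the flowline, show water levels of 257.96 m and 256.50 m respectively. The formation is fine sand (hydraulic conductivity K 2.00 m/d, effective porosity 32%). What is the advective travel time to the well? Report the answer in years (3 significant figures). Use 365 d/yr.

26.3 years

Hydraulic gradient i = (257.96 − 256.50) / 81.0 = 1.46 / 81.0 = 0.01802
Specific discharge q = 2.00 × 0.01802 = 0.03605 m/d
Seepage velocity v = q / n = 0.03605 / 0.32 = 0.1127 m/d
t = L / v = 1080 / 0.1127 = 9587 d
   = 9587 / 365 = 26.3 yr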